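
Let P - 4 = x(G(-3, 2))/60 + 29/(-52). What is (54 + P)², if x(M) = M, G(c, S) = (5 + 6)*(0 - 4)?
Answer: 1956558289/608400 ≈ 3215.9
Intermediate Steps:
G(c, S) = -44 (G(c, S) = 11*(-4) = -44)
P = 2113/780 (P = 4 + (-44/60 + 29/(-52)) = 4 + (-44*1/60 + 29*(-1/52)) = 4 + (-11/15 - 29/52) = 4 - 1007/780 = 2113/780 ≈ 2.7090)
(54 + P)² = (54 + 2113/780)² = (44233/780)² = 1956558289/608400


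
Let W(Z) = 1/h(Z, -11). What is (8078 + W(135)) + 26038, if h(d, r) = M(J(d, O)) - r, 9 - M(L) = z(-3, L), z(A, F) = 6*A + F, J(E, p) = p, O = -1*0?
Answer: 1296409/38 ≈ 34116.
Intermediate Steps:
O = 0
z(A, F) = F + 6*A
M(L) = 27 - L (M(L) = 9 - (L + 6*(-3)) = 9 - (L - 18) = 9 - (-18 + L) = 9 + (18 - L) = 27 - L)
h(d, r) = 27 - r (h(d, r) = (27 - 1*0) - r = (27 + 0) - r = 27 - r)
W(Z) = 1/38 (W(Z) = 1/(27 - 1*(-11)) = 1/(27 + 11) = 1/38)
(8078 + W(135)) + 26038 = (8078 + 1/38) + 26038 = 306965/38 + 26038 = 1296409/38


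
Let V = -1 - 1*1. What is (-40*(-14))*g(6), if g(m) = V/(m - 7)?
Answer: 1120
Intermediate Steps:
V = -2 (V = -1 - 1 = -2)
g(m) = -2/(-7 + m) (g(m) = -2/(m - 7) = -2/(-7 + m))
(-40*(-14))*g(6) = (-40*(-14))*(-2/(-7 + 6)) = 560*(-2/(-1)) = 560*(-2*(-1)) = 560*2 = 1120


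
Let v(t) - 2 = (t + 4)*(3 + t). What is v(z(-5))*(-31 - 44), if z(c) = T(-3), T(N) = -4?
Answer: -150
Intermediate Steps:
z(c) = -4
v(t) = 2 + (3 + t)*(4 + t) (v(t) = 2 + (t + 4)*(3 + t) = 2 + (4 + t)*(3 + t) = 2 + (3 + t)*(4 + t))
v(z(-5))*(-31 - 44) = (14 + (-4)**2 + 7*(-4))*(-31 - 44) = (14 + 16 - 28)*(-75) = 2*(-75) = -150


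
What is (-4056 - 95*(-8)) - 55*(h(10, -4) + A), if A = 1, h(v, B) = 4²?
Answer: -4231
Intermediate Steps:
h(v, B) = 16
(-4056 - 95*(-8)) - 55*(h(10, -4) + A) = (-4056 - 95*(-8)) - 55*(16 + 1) = (-4056 + 760) - 55*17 = -3296 - 1*935 = -3296 - 935 = -4231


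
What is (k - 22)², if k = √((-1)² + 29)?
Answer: (22 - √30)² ≈ 273.00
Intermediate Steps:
k = √30 (k = √(1 + 29) = √30 ≈ 5.4772)
(k - 22)² = (√30 - 22)² = (-22 + √30)²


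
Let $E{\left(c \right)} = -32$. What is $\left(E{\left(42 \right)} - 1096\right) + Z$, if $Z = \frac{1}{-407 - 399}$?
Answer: $- \frac{909169}{806} \approx -1128.0$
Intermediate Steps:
$Z = - \frac{1}{806}$ ($Z = \frac{1}{-806} = - \frac{1}{806} \approx -0.0012407$)
$\left(E{\left(42 \right)} - 1096\right) + Z = \left(-32 - 1096\right) - \frac{1}{806} = -1128 - \frac{1}{806} = - \frac{909169}{806}$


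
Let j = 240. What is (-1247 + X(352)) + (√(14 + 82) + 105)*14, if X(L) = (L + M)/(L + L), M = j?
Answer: 9849/44 + 56*√6 ≈ 361.01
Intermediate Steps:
M = 240
X(L) = (240 + L)/(2*L) (X(L) = (L + 240)/(L + L) = (240 + L)/((2*L)) = (240 + L)*(1/(2*L)) = (240 + L)/(2*L))
(-1247 + X(352)) + (√(14 + 82) + 105)*14 = (-1247 + (½)*(240 + 352)/352) + (√(14 + 82) + 105)*14 = (-1247 + (½)*(1/352)*592) + (√96 + 105)*14 = (-1247 + 37/44) + (4*√6 + 105)*14 = -54831/44 + (105 + 4*√6)*14 = -54831/44 + (1470 + 56*√6) = 9849/44 + 56*√6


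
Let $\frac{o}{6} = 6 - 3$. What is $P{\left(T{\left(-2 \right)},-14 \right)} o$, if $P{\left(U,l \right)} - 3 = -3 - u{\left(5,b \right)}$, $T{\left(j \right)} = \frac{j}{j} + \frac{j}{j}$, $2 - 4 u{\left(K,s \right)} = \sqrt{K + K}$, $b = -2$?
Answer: $-9 + \frac{9 \sqrt{10}}{2} \approx 5.2302$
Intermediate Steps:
$u{\left(K,s \right)} = \frac{1}{2} - \frac{\sqrt{2} \sqrt{K}}{4}$ ($u{\left(K,s \right)} = \frac{1}{2} - \frac{\sqrt{K + K}}{4} = \frac{1}{2} - \frac{\sqrt{2 K}}{4} = \frac{1}{2} - \frac{\sqrt{2} \sqrt{K}}{4}$)
$T{\left(j \right)} = 2$ ($T{\left(j \right)} = 1 + 1 = 2$)
$P{\left(U,l \right)} = - \frac{1}{2} + \frac{\sqrt{10}}{4}$ ($P{\left(U,l \right)} = 3 - \left(\frac{7}{2} - \frac{\sqrt{2} \sqrt{5}}{4}\right) = 3 - \left(\frac{7}{2} - \frac{\sqrt{10}}{4}\right) = - \frac{1}{2} + \frac{\sqrt{10}}{4}$)
$o = 18$ ($o = 6 \left(6 - 3\right) = 6 \cdot 3 = 18$)
$P{\left(T{\left(-2 \right)},-14 \right)} o = \left(- \frac{1}{2} + \frac{\sqrt{10}}{4}\right) 18 = -9 + \frac{9 \sqrt{10}}{2}$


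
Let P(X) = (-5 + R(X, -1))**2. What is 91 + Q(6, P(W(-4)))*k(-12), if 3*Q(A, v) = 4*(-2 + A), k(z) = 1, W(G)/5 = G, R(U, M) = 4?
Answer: 289/3 ≈ 96.333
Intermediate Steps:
W(G) = 5*G
P(X) = 1 (P(X) = (-5 + 4)**2 = (-1)**2 = 1)
Q(A, v) = -8/3 + 4*A/3 (Q(A, v) = (4*(-2 + A))/3 = (-8 + 4*A)/3 = -8/3 + 4*A/3)
91 + Q(6, P(W(-4)))*k(-12) = 91 + (-8/3 + (4/3)*6)*1 = 91 + (-8/3 + 8)*1 = 91 + (16/3)*1 = 91 + 16/3 = 289/3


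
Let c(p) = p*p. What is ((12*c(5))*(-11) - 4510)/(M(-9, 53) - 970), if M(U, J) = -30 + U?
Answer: 7810/1009 ≈ 7.7403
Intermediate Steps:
c(p) = p²
((12*c(5))*(-11) - 4510)/(M(-9, 53) - 970) = ((12*5²)*(-11) - 4510)/((-30 - 9) - 970) = ((12*25)*(-11) - 4510)/(-39 - 970) = (300*(-11) - 4510)/(-1009) = (-3300 - 4510)*(-1/1009) = -7810*(-1/1009) = 7810/1009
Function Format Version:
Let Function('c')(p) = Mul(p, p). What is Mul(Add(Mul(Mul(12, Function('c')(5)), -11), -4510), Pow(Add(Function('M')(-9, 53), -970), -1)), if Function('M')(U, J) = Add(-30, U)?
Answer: Rational(7810, 1009) ≈ 7.7403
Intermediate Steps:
Function('c')(p) = Pow(p, 2)
Mul(Add(Mul(Mul(12, Function('c')(5)), -11), -4510), Pow(Add(Function('M')(-9, 53), -970), -1)) = Mul(Add(Mul(Mul(12, Pow(5, 2)), -11), -4510), Pow(Add(Add(-30, -9), -970), -1)) = Mul(Add(Mul(Mul(12, 25), -11), -4510), Pow(Add(-39, -970), -1)) = Mul(Add(Mul(300, -11), -4510), Pow(-1009, -1)) = Mul(Add(-3300, -4510), Rational(-1, 1009)) = Mul(-7810, Rational(-1, 1009)) = Rational(7810, 1009)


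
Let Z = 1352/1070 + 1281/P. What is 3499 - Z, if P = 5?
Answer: 1734222/535 ≈ 3241.5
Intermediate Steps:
Z = 137743/535 (Z = 1352/1070 + 1281/5 = 1352*(1/1070) + 1281*(1/5) = 676/535 + 1281/5 = 137743/535 ≈ 257.46)
3499 - Z = 3499 - 1*137743/535 = 3499 - 137743/535 = 1734222/535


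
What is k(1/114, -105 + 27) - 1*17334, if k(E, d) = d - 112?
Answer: -17524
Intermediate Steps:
k(E, d) = -112 + d
k(1/114, -105 + 27) - 1*17334 = (-112 + (-105 + 27)) - 1*17334 = (-112 - 78) - 17334 = -190 - 17334 = -17524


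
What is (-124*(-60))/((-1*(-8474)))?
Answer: 3720/4237 ≈ 0.87798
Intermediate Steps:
(-124*(-60))/((-1*(-8474))) = 7440/8474 = 7440*(1/8474) = 3720/4237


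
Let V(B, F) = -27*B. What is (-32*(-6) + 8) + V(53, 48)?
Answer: -1231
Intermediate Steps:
(-32*(-6) + 8) + V(53, 48) = (-32*(-6) + 8) - 27*53 = (192 + 8) - 1431 = 200 - 1431 = -1231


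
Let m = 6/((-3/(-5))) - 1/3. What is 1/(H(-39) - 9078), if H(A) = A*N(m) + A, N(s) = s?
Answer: -1/9494 ≈ -0.00010533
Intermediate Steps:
m = 29/3 (m = 6/((-3*(-⅕))) - 1*⅓ = 6/(⅗) - ⅓ = 6*(5/3) - ⅓ = 10 - ⅓ = 29/3 ≈ 9.6667)
H(A) = 32*A/3 (H(A) = A*(29/3) + A = 29*A/3 + A = 32*A/3)
1/(H(-39) - 9078) = 1/((32/3)*(-39) - 9078) = 1/(-416 - 9078) = 1/(-9494) = -1/9494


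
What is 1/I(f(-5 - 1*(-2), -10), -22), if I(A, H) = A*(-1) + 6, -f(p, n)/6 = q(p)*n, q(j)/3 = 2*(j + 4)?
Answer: -1/354 ≈ -0.0028249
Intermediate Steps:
q(j) = 24 + 6*j (q(j) = 3*(2*(j + 4)) = 3*(2*(4 + j)) = 3*(8 + 2*j) = 24 + 6*j)
f(p, n) = -6*n*(24 + 6*p) (f(p, n) = -6*(24 + 6*p)*n = -6*n*(24 + 6*p))
I(A, H) = 6 - A (I(A, H) = -A + 6 = 6 - A)
1/I(f(-5 - 1*(-2), -10), -22) = 1/(6 - (-36)*(-10)*(4 + (-5 - 1*(-2)))) = 1/(6 - (-36)*(-10)*(4 + (-5 + 2))) = 1/(6 - (-36)*(-10)*(4 - 3)) = 1/(6 - (-36)*(-10)) = 1/(6 - 1*360) = 1/(6 - 360) = 1/(-354) = -1/354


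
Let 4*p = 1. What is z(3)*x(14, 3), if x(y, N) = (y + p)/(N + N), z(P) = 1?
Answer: 19/8 ≈ 2.3750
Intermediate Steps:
p = ¼ (p = (¼)*1 = ¼ ≈ 0.25000)
x(y, N) = (¼ + y)/(2*N) (x(y, N) = (y + ¼)/(N + N) = (¼ + y)/((2*N)) = (¼ + y)*(1/(2*N)) = (¼ + y)/(2*N))
z(3)*x(14, 3) = 1*((⅛)*(1 + 4*14)/3) = 1*((⅛)*(⅓)*(1 + 56)) = 1*((⅛)*(⅓)*57) = 1*(19/8) = 19/8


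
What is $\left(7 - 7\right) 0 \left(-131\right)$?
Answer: $0$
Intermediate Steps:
$\left(7 - 7\right) 0 \left(-131\right) = 0 \cdot 0 \left(-131\right) = 0 \left(-131\right) = 0$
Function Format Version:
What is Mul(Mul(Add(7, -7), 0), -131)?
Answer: 0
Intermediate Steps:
Mul(Mul(Add(7, -7), 0), -131) = Mul(Mul(0, 0), -131) = Mul(0, -131) = 0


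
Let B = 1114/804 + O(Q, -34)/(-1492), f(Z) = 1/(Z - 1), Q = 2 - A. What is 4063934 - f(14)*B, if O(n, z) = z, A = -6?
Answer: 3960909103577/974649 ≈ 4.0639e+6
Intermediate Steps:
Q = 8 (Q = 2 - 1*(-6) = 2 + 6 = 8)
f(Z) = 1/(-1 + Z)
B = 105589/74973 (B = 1114/804 - 34/(-1492) = 1114*(1/804) - 34*(-1/1492) = 557/402 + 17/746 = 105589/74973 ≈ 1.4084)
4063934 - f(14)*B = 4063934 - 105589/((-1 + 14)*74973) = 4063934 - 105589/(13*74973) = 4063934 - 1*105589/974649 = 4063934 - 105589/974649 = 3960909103577/974649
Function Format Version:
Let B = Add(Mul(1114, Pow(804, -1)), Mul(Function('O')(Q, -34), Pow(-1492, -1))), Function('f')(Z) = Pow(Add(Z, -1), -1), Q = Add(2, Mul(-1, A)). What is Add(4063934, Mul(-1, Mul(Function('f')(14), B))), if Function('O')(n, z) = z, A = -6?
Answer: Rational(3960909103577, 974649) ≈ 4.0639e+6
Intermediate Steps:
Q = 8 (Q = Add(2, Mul(-1, -6)) = Add(2, 6) = 8)
Function('f')(Z) = Pow(Add(-1, Z), -1)
B = Rational(105589, 74973) (B = Add(Mul(1114, Pow(804, -1)), Mul(-34, Pow(-1492, -1))) = Add(Mul(1114, Rational(1, 804)), Mul(-34, Rational(-1, 1492))) = Add(Rational(557, 402), Rational(17, 746)) = Rational(105589, 74973) ≈ 1.4084)
Add(4063934, Mul(-1, Mul(Function('f')(14), B))) = Add(4063934, Mul(-1, Mul(Pow(Add(-1, 14), -1), Rational(105589, 74973)))) = Add(4063934, Mul(-1, Mul(Pow(13, -1), Rational(105589, 74973)))) = Add(4063934, Mul(-1, Mul(Rational(1, 13), Rational(105589, 74973)))) = Add(4063934, Mul(-1, Rational(105589, 974649))) = Add(4063934, Rational(-105589, 974649)) = Rational(3960909103577, 974649)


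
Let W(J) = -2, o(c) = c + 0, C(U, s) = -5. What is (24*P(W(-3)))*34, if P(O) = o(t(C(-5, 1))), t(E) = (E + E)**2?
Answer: 81600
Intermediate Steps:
t(E) = 4*E**2 (t(E) = (2*E)**2 = 4*E**2)
o(c) = c
P(O) = 100 (P(O) = 4*(-5)**2 = 4*25 = 100)
(24*P(W(-3)))*34 = (24*100)*34 = 2400*34 = 81600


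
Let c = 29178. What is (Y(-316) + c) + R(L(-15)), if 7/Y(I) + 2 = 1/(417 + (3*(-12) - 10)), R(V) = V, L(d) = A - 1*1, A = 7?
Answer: 21622747/741 ≈ 29181.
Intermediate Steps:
L(d) = 6 (L(d) = 7 - 1*1 = 7 - 1 = 6)
Y(I) = -2597/741 (Y(I) = 7/(-2 + 1/(417 + (3*(-12) - 10))) = 7/(-2 + 1/(417 + (-36 - 10))) = 7/(-2 + 1/(417 - 46)) = 7/(-2 + 1/371) = 7/(-741/371) = 7*(-371/741) = -2597/741)
(Y(-316) + c) + R(L(-15)) = (-2597/741 + 29178) + 6 = 21618301/741 + 6 = 21622747/741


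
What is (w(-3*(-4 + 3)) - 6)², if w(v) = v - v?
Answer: 36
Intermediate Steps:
w(v) = 0
(w(-3*(-4 + 3)) - 6)² = (0 - 6)² = (-6)² = 36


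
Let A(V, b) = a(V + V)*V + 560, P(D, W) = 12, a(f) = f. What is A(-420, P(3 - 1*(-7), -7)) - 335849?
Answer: 17511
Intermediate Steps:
A(V, b) = 560 + 2*V**2 (A(V, b) = (V + V)*V + 560 = (2*V)*V + 560 = 2*V**2 + 560 = 560 + 2*V**2)
A(-420, P(3 - 1*(-7), -7)) - 335849 = (560 + 2*(-420)**2) - 335849 = (560 + 2*176400) - 335849 = (560 + 352800) - 335849 = 353360 - 335849 = 17511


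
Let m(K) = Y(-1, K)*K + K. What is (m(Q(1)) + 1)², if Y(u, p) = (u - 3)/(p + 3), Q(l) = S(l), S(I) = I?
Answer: 1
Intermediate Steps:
Q(l) = l
Y(u, p) = (-3 + u)/(3 + p)
m(K) = K - 4*K/(3 + K) (m(K) = ((-3 - 1)/(3 + K))*K + K = (-4/(3 + K))*K + K = -4*K/(3 + K) + K = K - 4*K/(3 + K))
(m(Q(1)) + 1)² = (1*(-1 + 1)/(3 + 1) + 1)² = (1*0/4 + 1)² = (1*(¼)*0 + 1)² = (0 + 1)² = 1² = 1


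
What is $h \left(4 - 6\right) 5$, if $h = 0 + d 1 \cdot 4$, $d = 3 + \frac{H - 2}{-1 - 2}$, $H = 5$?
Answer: $-80$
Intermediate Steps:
$d = 2$ ($d = 3 + \frac{5 - 2}{-1 - 2} = 3 + \frac{3}{-3} = 3 + 3 \left(- \frac{1}{3}\right) = 3 - 1 = 2$)
$h = 8$ ($h = 0 + 2 \cdot 1 \cdot 4 = 0 + 2 \cdot 4 = 0 + 8 = 8$)
$h \left(4 - 6\right) 5 = 8 \left(4 - 6\right) 5 = 8 \left(\left(-2\right) 5\right) = 8 \left(-10\right) = -80$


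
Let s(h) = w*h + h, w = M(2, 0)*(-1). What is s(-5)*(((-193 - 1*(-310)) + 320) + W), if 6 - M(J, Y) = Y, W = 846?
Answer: 32075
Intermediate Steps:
M(J, Y) = 6 - Y
w = -6 (w = (6 - 1*0)*(-1) = (6 + 0)*(-1) = 6*(-1) = -6)
s(h) = -5*h (s(h) = -6*h + h = -5*h)
s(-5)*(((-193 - 1*(-310)) + 320) + W) = (-5*(-5))*(((-193 - 1*(-310)) + 320) + 846) = 25*(((-193 + 310) + 320) + 846) = 25*((117 + 320) + 846) = 25*(437 + 846) = 25*1283 = 32075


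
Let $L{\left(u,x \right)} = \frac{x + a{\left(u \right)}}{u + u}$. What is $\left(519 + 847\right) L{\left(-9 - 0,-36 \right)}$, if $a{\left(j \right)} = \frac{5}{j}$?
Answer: $\frac{224707}{81} \approx 2774.2$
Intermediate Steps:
$L{\left(u,x \right)} = \frac{x + \frac{5}{u}}{2 u}$ ($L{\left(u,x \right)} = \frac{x + \frac{5}{u}}{u + u} = \frac{x + \frac{5}{u}}{2 u}$)
$\left(519 + 847\right) L{\left(-9 - 0,-36 \right)} = \left(519 + 847\right) \frac{5 + \left(-9 - 0\right) \left(-36\right)}{2 \left(-9 - 0\right)^{2}} = 1366 \frac{5 + \left(-9 + 0\right) \left(-36\right)}{2 \left(-9 + 0\right)^{2}} = 1366 \frac{5 - -324}{2 \cdot 81} = 1366 \cdot \frac{1}{2} \cdot \frac{1}{81} \left(5 + 324\right) = 1366 \cdot \frac{1}{2} \cdot \frac{1}{81} \cdot 329 = 1366 \cdot \frac{329}{162} = \frac{224707}{81}$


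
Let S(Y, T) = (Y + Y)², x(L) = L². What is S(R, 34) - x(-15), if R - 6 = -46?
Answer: 6175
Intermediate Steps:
R = -40 (R = 6 - 46 = -40)
S(Y, T) = 4*Y² (S(Y, T) = (2*Y)² = 4*Y²)
S(R, 34) - x(-15) = 4*(-40)² - 1*(-15)² = 4*1600 - 1*225 = 6400 - 225 = 6175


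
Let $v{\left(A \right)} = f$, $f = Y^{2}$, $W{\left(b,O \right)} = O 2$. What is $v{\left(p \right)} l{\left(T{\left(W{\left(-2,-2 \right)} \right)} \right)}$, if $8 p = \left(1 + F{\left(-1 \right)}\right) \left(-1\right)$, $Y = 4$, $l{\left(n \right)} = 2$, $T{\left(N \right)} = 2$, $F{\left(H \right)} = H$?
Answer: $32$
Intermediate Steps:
$W{\left(b,O \right)} = 2 O$
$p = 0$ ($p = \frac{\left(1 - 1\right) \left(-1\right)}{8} = \frac{0 \left(-1\right)}{8} = \frac{1}{8} \cdot 0 = 0$)
$f = 16$ ($f = 4^{2} = 16$)
$v{\left(A \right)} = 16$
$v{\left(p \right)} l{\left(T{\left(W{\left(-2,-2 \right)} \right)} \right)} = 16 \cdot 2 = 32$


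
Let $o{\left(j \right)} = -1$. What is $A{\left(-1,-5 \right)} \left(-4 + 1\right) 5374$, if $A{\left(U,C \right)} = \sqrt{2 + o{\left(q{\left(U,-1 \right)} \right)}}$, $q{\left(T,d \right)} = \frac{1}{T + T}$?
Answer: $-16122$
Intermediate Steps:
$q{\left(T,d \right)} = \frac{1}{2 T}$
$A{\left(U,C \right)} = 1$ ($A{\left(U,C \right)} = \sqrt{2 - 1} = \sqrt{1} = 1$)
$A{\left(-1,-5 \right)} \left(-4 + 1\right) 5374 = 1 \left(-4 + 1\right) 5374 = 1 \left(-3\right) 5374 = \left(-3\right) 5374 = -16122$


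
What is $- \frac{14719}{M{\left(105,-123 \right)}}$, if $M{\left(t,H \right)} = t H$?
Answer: $\frac{359}{315} \approx 1.1397$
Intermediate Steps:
$M{\left(t,H \right)} = H t$
$- \frac{14719}{M{\left(105,-123 \right)}} = - \frac{14719}{\left(-123\right) 105} = - \frac{14719}{-12915} = \left(-14719\right) \left(- \frac{1}{12915}\right) = \frac{359}{315}$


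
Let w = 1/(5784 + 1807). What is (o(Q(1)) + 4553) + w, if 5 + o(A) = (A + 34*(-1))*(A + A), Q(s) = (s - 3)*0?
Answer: 34523869/7591 ≈ 4548.0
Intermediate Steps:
Q(s) = 0 (Q(s) = (-3 + s)*0 = 0)
o(A) = -5 + 2*A*(-34 + A) (o(A) = -5 + (A + 34*(-1))*(A + A) = -5 + (A - 34)*(2*A) = -5 + (-34 + A)*(2*A) = -5 + 2*A*(-34 + A))
w = 1/7591 ≈ 0.00013173
(o(Q(1)) + 4553) + w = ((-5 - 68*0 + 2*0**2) + 4553) + 1/7591 = ((-5 + 0 + 2*0) + 4553) + 1/7591 = ((-5 + 0 + 0) + 4553) + 1/7591 = (-5 + 4553) + 1/7591 = 4548 + 1/7591 = 34523869/7591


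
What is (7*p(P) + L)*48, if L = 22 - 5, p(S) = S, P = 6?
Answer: 2832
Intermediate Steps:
L = 17
(7*p(P) + L)*48 = (7*6 + 17)*48 = (42 + 17)*48 = 59*48 = 2832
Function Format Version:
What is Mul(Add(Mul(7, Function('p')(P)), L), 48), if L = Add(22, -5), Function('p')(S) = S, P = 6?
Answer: 2832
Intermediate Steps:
L = 17
Mul(Add(Mul(7, Function('p')(P)), L), 48) = Mul(Add(Mul(7, 6), 17), 48) = Mul(Add(42, 17), 48) = Mul(59, 48) = 2832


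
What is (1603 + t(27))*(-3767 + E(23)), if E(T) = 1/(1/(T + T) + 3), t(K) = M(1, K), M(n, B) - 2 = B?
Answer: -854461344/139 ≈ -6.1472e+6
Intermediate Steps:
M(n, B) = 2 + B
t(K) = 2 + K
E(T) = 1/(3 + 1/(2*T)) (E(T) = 1/(1/(2*T) + 3) = 1/(3 + 1/(2*T)))
(1603 + t(27))*(-3767 + E(23)) = (1603 + (2 + 27))*(-3767 + 2*23/(1 + 6*23)) = (1603 + 29)*(-3767 + 2*23/(1 + 138)) = 1632*(-3767 + 2*23/139) = 1632*(-3767 + 2*23*(1/139)) = 1632*(-3767 + 46/139) = 1632*(-523567/139) = -854461344/139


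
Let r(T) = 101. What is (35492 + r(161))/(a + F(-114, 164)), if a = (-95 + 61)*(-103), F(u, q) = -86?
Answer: 35593/3416 ≈ 10.419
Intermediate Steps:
a = 3502 (a = -34*(-103) = 3502)
(35492 + r(161))/(a + F(-114, 164)) = (35492 + 101)/(3502 - 86) = 35593/3416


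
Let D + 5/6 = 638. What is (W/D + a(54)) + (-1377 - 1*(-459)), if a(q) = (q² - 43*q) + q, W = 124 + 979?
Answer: -1025592/3823 ≈ -268.27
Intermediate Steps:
D = 3823/6 (D = -⅚ + 638 = 3823/6 ≈ 637.17)
W = 1103
a(q) = q² - 42*q
(W/D + a(54)) + (-1377 - 1*(-459)) = (1103/(3823/6) + 54*(-42 + 54)) + (-1377 - 1*(-459)) = (1103*(6/3823) + 54*12) + (-1377 + 459) = (6618/3823 + 648) - 918 = 2483922/3823 - 918 = -1025592/3823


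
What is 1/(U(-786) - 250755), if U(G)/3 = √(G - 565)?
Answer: -83585/20959360728 - I*√1351/20959360728 ≈ -3.988e-6 - 1.7537e-9*I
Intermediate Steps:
U(G) = 3*√(-565 + G) (U(G) = 3*√(G - 565) = 3*√(-565 + G))
1/(U(-786) - 250755) = 1/(3*√(-565 - 786) - 250755) = 1/(3*√(-1351) - 250755) = 1/(3*(I*√1351) - 250755) = 1/(3*I*√1351 - 250755) = 1/(-250755 + 3*I*√1351)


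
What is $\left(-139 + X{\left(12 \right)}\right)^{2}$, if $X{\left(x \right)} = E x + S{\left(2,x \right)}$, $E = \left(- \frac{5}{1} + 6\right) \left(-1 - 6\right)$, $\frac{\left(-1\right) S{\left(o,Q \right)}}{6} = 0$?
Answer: $49729$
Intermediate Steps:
$S{\left(o,Q \right)} = 0$ ($S{\left(o,Q \right)} = \left(-6\right) 0 = 0$)
$E = -7$ ($E = \left(\left(-5\right) 1 + 6\right) \left(-7\right) = \left(-5 + 6\right) \left(-7\right) = 1 \left(-7\right) = -7$)
$X{\left(x \right)} = - 7 x$ ($X{\left(x \right)} = - 7 x + 0 = - 7 x$)
$\left(-139 + X{\left(12 \right)}\right)^{2} = \left(-139 - 84\right)^{2} = \left(-223\right)^{2} = 49729$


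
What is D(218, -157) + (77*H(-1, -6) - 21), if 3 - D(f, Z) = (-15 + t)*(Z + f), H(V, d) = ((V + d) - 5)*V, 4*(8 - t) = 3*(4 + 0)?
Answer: 1516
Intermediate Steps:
t = 5 (t = 8 - 3*(4 + 0)/4 = 8 - 3*4/4 = 8 - 1/4*12 = 8 - 3 = 5)
H(V, d) = V*(-5 + V + d) (H(V, d) = (-5 + V + d)*V = V*(-5 + V + d))
D(f, Z) = 3 + 10*Z + 10*f (D(f, Z) = 3 - (-15 + 5)*(Z + f) = 3 - (-10)*(Z + f) = 3 - (-10*Z - 10*f) = 3 + (10*Z + 10*f) = 3 + 10*Z + 10*f)
D(218, -157) + (77*H(-1, -6) - 21) = (3 + 10*(-157) + 10*218) + (77*(-(-5 - 1 - 6)) - 21) = (3 - 1570 + 2180) + (77*(-1*(-12)) - 21) = 613 + (77*12 - 21) = 613 + (924 - 21) = 613 + 903 = 1516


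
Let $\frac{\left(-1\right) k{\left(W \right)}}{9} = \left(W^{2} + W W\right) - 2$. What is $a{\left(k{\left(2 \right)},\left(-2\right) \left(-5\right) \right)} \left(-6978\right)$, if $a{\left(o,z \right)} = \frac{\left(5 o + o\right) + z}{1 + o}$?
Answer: $- \frac{2191092}{53} \approx -41341.0$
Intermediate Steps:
$k{\left(W \right)} = 18 - 18 W^{2}$ ($k{\left(W \right)} = - 9 \left(\left(W^{2} + W W\right) - 2\right) = - 9 \left(\left(W^{2} + W^{2}\right) - 2\right) = - 9 \left(2 W^{2} - 2\right) = - 9 \left(-2 + 2 W^{2}\right) = 18 - 18 W^{2}$)
$a{\left(o,z \right)} = \frac{z + 6 o}{1 + o}$ ($a{\left(o,z \right)} = \frac{6 o + z}{1 + o} = \frac{z + 6 o}{1 + o}$)
$a{\left(k{\left(2 \right)},\left(-2\right) \left(-5\right) \right)} \left(-6978\right) = \frac{\left(-2\right) \left(-5\right) + 6 \left(18 - 18 \cdot 2^{2}\right)}{1 + \left(18 - 18 \cdot 2^{2}\right)} \left(-6978\right) = \frac{10 + 6 \left(18 - 72\right)}{1 + \left(18 - 72\right)} \left(-6978\right) = \frac{10 + 6 \left(-54\right)}{1 - 54} \left(-6978\right) = \frac{10 - 324}{-53} \left(-6978\right) = \left(- \frac{1}{53}\right) \left(-314\right) \left(-6978\right) = \frac{314}{53} \left(-6978\right) = - \frac{2191092}{53}$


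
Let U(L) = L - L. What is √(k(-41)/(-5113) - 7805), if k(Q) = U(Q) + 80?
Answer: I*√204044721085/5113 ≈ 88.346*I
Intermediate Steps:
U(L) = 0
k(Q) = 80 (k(Q) = 0 + 80 = 80)
√(k(-41)/(-5113) - 7805) = √(80/(-5113) - 7805) = √(80*(-1/5113) - 7805) = √(-80/5113 - 7805) = √(-39907045/5113) = I*√204044721085/5113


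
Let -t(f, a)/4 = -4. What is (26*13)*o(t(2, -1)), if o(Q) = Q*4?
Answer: 21632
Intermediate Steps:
t(f, a) = 16 (t(f, a) = -4*(-4) = 16)
o(Q) = 4*Q
(26*13)*o(t(2, -1)) = (26*13)*(4*16) = 338*64 = 21632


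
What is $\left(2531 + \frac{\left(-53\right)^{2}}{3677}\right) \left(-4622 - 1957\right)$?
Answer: $- \frac{61245858384}{3677} \approx -1.6656 \cdot 10^{7}$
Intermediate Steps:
$\left(2531 + \frac{\left(-53\right)^{2}}{3677}\right) \left(-4622 - 1957\right) = \left(2531 + 2809 \cdot \frac{1}{3677}\right) \left(-6579\right) = \left(2531 + \frac{2809}{3677}\right) \left(-6579\right) = \frac{9309296}{3677} \left(-6579\right) = - \frac{61245858384}{3677}$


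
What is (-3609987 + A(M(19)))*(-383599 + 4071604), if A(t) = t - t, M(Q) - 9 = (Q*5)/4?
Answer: -13313650105935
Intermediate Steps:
M(Q) = 9 + 5*Q/4 (M(Q) = 9 + (Q*5)/4 = 9 + (5*Q)*(¼) = 9 + 5*Q/4)
A(t) = 0
(-3609987 + A(M(19)))*(-383599 + 4071604) = (-3609987 + 0)*(-383599 + 4071604) = -3609987*3688005 = -13313650105935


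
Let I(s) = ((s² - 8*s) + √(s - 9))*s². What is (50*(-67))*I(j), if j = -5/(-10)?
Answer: 25125/8 - 1675*I*√34/4 ≈ 3140.6 - 2441.7*I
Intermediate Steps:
j = ½ (j = -5*(-⅒) = ½ ≈ 0.50000)
I(s) = s²*(s² + √(-9 + s) - 8*s) (I(s) = ((s² - 8*s) + √(-9 + s))*s² = (s² + √(-9 + s) - 8*s)*s² = s²*(s² + √(-9 + s) - 8*s))
(50*(-67))*I(j) = (50*(-67))*((½)²*((½)² + √(-9 + ½) - 8*½)) = -1675*(¼ + √(-17/2) - 4)/2 = -1675*(¼ + I*√34/2 - 4)/2 = -1675*(-15/4 + I*√34/2)/2 = -3350*(-15/16 + I*√34/8) = 25125/8 - 1675*I*√34/4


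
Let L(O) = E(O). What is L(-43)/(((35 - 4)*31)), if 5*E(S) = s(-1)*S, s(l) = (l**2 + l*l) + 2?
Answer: -172/4805 ≈ -0.035796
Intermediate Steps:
s(l) = 2 + 2*l**2 (s(l) = (l**2 + l**2) + 2 = 2*l**2 + 2 = 2 + 2*l**2)
E(S) = 4*S/5 (E(S) = ((2 + 2*(-1)**2)*S)/5 = ((2 + 2*1)*S)/5 = ((2 + 2)*S)/5 = (4*S)/5 = 4*S/5)
L(O) = 4*O/5
L(-43)/(((35 - 4)*31)) = ((4/5)*(-43))/(((35 - 4)*31)) = -172/(5*(31*31)) = -172/5/961 = -172/5*1/961 = -172/4805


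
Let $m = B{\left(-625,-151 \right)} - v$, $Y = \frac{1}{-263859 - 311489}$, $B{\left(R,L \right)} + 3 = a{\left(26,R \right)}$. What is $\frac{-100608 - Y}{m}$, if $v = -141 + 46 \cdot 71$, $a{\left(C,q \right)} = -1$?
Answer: $\frac{57884611583}{1800263892} \approx 32.153$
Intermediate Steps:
$B{\left(R,L \right)} = -4$ ($B{\left(R,L \right)} = -3 - 1 = -4$)
$Y = - \frac{1}{575348}$ ($Y = \frac{1}{-575348} = - \frac{1}{575348} \approx -1.7381 \cdot 10^{-6}$)
$v = 3125$ ($v = -141 + 3266 = 3125$)
$m = -3129$ ($m = -4 - 3125 = -3129$)
$\frac{-100608 - Y}{m} = \frac{-100608 - - \frac{1}{575348}}{-3129} = \left(-100608 + \frac{1}{575348}\right) \left(- \frac{1}{3129}\right) = \left(- \frac{57884611583}{575348}\right) \left(- \frac{1}{3129}\right) = \frac{57884611583}{1800263892}$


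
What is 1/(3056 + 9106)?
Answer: 1/12162 ≈ 8.2223e-5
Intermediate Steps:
1/(3056 + 9106) = 1/12162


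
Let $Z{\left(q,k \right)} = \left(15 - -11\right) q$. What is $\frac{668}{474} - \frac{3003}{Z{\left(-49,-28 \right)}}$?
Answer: $\frac{12497}{3318} \approx 3.7664$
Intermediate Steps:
$Z{\left(q,k \right)} = 26 q$ ($Z{\left(q,k \right)} = \left(15 + 11\right) q = 26 q$)
$\frac{668}{474} - \frac{3003}{Z{\left(-49,-28 \right)}} = \frac{668}{474} - \frac{3003}{26 \left(-49\right)} = 668 \cdot \frac{1}{474} - \frac{3003}{-1274} = \frac{334}{237} - - \frac{33}{14} = \frac{334}{237} + \frac{33}{14} = \frac{12497}{3318}$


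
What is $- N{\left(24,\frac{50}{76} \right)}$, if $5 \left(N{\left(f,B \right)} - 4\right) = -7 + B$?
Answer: $- \frac{519}{190} \approx -2.7316$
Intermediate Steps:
$N{\left(f,B \right)} = \frac{13}{5} + \frac{B}{5}$ ($N{\left(f,B \right)} = 4 + \frac{-7 + B}{5} = 4 + \left(- \frac{7}{5} + \frac{B}{5}\right) = \frac{13}{5} + \frac{B}{5}$)
$- N{\left(24,\frac{50}{76} \right)} = - (\frac{13}{5} + \frac{50 \cdot \frac{1}{76}}{5}) = - (\frac{13}{5} + \frac{1}{5} \cdot \frac{25}{38}) = - (\frac{13}{5} + \frac{5}{38}) = \left(-1\right) \frac{519}{190} = - \frac{519}{190}$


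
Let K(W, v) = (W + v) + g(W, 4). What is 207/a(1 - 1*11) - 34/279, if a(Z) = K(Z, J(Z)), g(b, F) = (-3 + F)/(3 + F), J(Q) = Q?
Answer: -408997/38781 ≈ -10.546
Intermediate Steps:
g(b, F) = (-3 + F)/(3 + F)
K(W, v) = ⅐ + W + v (K(W, v) = (W + v) + (-3 + 4)/(3 + 4) = (W + v) + 1/7 = (W + v) + (⅐)*1 = (W + v) + ⅐ = ⅐ + W + v)
a(Z) = ⅐ + 2*Z (a(Z) = ⅐ + Z + Z = ⅐ + 2*Z)
207/a(1 - 1*11) - 34/279 = 207/(⅐ + 2*(1 - 1*11)) - 34/279 = 207/(⅐ + 2*(1 - 11)) - 34*1/279 = 207/(⅐ + 2*(-10)) - 34/279 = 207/(⅐ - 20) - 34/279 = 207/(-139/7) - 34/279 = 207*(-7/139) - 34/279 = -1449/139 - 34/279 = -408997/38781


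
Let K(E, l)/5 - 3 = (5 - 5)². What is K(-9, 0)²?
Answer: 225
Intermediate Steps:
K(E, l) = 15 (K(E, l) = 15 + 5*(5 - 5)² = 15 + 5*0² = 15 + 5*0 = 15 + 0 = 15)
K(-9, 0)² = 15² = 225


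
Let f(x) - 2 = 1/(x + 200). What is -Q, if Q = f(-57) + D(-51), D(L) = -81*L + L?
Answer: -583727/143 ≈ -4082.0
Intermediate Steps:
D(L) = -80*L
f(x) = 2 + 1/(200 + x) (f(x) = 2 + 1/(x + 200) = 2 + 1/(200 + x))
Q = 583727/143 (Q = (401 + 2*(-57))/(200 - 57) - 80*(-51) = (401 - 114)/143 + 4080 = (1/143)*287 + 4080 = 287/143 + 4080 = 583727/143 ≈ 4082.0)
-Q = -1*583727/143 = -583727/143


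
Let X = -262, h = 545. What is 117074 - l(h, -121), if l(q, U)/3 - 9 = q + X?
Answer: 116198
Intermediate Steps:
l(q, U) = -759 + 3*q (l(q, U) = 27 + 3*(q - 262) = 27 + 3*(-262 + q) = 27 + (-786 + 3*q) = -759 + 3*q)
117074 - l(h, -121) = 117074 - (-759 + 3*545) = 117074 - (-759 + 1635) = 117074 - 1*876 = 117074 - 876 = 116198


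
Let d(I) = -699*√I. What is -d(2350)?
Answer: 3495*√94 ≈ 33885.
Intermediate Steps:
-d(2350) = -(-699)*√2350 = -(-699)*5*√94 = -(-3495)*√94 = 3495*√94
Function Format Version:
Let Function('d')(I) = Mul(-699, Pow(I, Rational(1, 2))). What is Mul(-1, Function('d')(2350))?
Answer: Mul(3495, Pow(94, Rational(1, 2))) ≈ 33885.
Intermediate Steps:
Mul(-1, Function('d')(2350)) = Mul(-1, Mul(-699, Pow(2350, Rational(1, 2)))) = Mul(-1, Mul(-699, Mul(5, Pow(94, Rational(1, 2))))) = Mul(-1, Mul(-3495, Pow(94, Rational(1, 2)))) = Mul(3495, Pow(94, Rational(1, 2)))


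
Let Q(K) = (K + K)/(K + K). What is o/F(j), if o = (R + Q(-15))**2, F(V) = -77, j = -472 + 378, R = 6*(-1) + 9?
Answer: -16/77 ≈ -0.20779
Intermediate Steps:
Q(K) = 1 (Q(K) = (2*K)/((2*K)) = (2*K)*(1/(2*K)) = 1)
R = 3 (R = -6 + 9 = 3)
j = -94
o = 16 (o = (3 + 1)**2 = 4**2 = 16)
o/F(j) = 16/(-77) = 16*(-1/77) = -16/77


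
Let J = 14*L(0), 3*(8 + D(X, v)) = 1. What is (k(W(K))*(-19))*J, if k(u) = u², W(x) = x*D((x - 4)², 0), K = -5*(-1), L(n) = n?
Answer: 0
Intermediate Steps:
K = 5
D(X, v) = -23/3 (D(X, v) = -8 + (⅓)*1 = -8 + ⅓ = -23/3)
J = 0 (J = 14*0 = 0)
W(x) = -23*x/3 (W(x) = x*(-23/3) = -23*x/3)
(k(W(K))*(-19))*J = ((-23/3*5)²*(-19))*0 = ((-115/3)²*(-19))*0 = ((13225/9)*(-19))*0 = -251275/9*0 = 0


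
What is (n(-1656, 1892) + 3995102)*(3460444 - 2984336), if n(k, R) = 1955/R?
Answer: 899693543584353/473 ≈ 1.9021e+12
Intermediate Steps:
(n(-1656, 1892) + 3995102)*(3460444 - 2984336) = (1955/1892 + 3995102)*(3460444 - 2984336) = (1955*(1/1892) + 3995102)*476108 = (1955/1892 + 3995102)*476108 = (7558734939/1892)*476108 = 899693543584353/473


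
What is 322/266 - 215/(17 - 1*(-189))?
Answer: 653/3914 ≈ 0.16684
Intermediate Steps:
322/266 - 215/(17 - 1*(-189)) = 322*(1/266) - 215/(17 + 189) = 23/19 - 215/206 = 653/3914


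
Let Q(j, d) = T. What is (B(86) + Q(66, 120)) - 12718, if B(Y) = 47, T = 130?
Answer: -12541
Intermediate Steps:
Q(j, d) = 130
(B(86) + Q(66, 120)) - 12718 = (47 + 130) - 12718 = 177 - 12718 = -12541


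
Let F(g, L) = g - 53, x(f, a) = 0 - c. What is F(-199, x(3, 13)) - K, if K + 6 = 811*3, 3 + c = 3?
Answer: -2679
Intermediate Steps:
c = 0 (c = -3 + 3 = 0)
x(f, a) = 0 (x(f, a) = 0 - 1*0 = 0 + 0 = 0)
F(g, L) = -53 + g
K = 2427 (K = -6 + 811*3 = -6 + 2433 = 2427)
F(-199, x(3, 13)) - K = (-53 - 199) - 1*2427 = -252 - 2427 = -2679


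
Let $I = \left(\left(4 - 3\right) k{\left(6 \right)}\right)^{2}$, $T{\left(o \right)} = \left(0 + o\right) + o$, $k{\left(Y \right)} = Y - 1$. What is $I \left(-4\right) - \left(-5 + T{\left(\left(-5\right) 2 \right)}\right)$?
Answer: $-75$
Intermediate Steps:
$k{\left(Y \right)} = -1 + Y$
$T{\left(o \right)} = 2 o$ ($T{\left(o \right)} = o + o = 2 o$)
$I = 25$ ($I = \left(\left(4 - 3\right) \left(-1 + 6\right)\right)^{2} = \left(1 \cdot 5\right)^{2} = 5^{2} = 25$)
$I \left(-4\right) - \left(-5 + T{\left(\left(-5\right) 2 \right)}\right) = 25 \left(-4\right) - \left(-5 + 2 \left(\left(-5\right) 2\right)\right) = -100 - \left(-5 + 2 \left(-10\right)\right) = -100 + \left(5 - -20\right) = -100 + \left(5 + 20\right) = -100 + 25 = -75$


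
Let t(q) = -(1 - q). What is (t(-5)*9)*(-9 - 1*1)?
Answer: 540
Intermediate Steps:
t(q) = -1 + q
(t(-5)*9)*(-9 - 1*1) = ((-1 - 5)*9)*(-9 - 1*1) = (-6*9)*(-9 - 1) = -54*(-10) = 540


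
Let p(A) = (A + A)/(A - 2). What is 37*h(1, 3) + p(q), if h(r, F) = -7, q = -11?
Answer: -3345/13 ≈ -257.31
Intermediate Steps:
p(A) = 2*A/(-2 + A) (p(A) = (2*A)/(-2 + A) = 2*A/(-2 + A))
37*h(1, 3) + p(q) = 37*(-7) + 2*(-11)/(-2 - 11) = -259 + 2*(-11)/(-13) = -259 + 2*(-11)*(-1/13) = -259 + 22/13 = -3345/13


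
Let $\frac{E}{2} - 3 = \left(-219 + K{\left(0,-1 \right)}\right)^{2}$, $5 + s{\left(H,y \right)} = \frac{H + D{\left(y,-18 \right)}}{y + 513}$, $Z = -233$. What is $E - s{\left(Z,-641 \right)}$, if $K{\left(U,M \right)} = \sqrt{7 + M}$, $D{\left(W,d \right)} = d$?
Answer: $\frac{12280709}{128} - 876 \sqrt{6} \approx 93797.0$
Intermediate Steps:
$s{\left(H,y \right)} = -5 + \frac{-18 + H}{513 + y}$ ($s{\left(H,y \right)} = -5 + \frac{H - 18}{y + 513} = -5 + \frac{-18 + H}{513 + y}$)
$E = 6 + 2 \left(-219 + \sqrt{6}\right)^{2}$ ($E = 6 + 2 \left(-219 + \sqrt{7 - 1}\right)^{2} = 6 + 2 \left(-219 + \sqrt{6}\right)^{2} \approx 93794.0$)
$E - s{\left(Z,-641 \right)} = \left(95940 - 876 \sqrt{6}\right) - \frac{-2583 - 233 - -3205}{513 - 641} = \left(95940 - 876 \sqrt{6}\right) - \frac{-2583 - 233 + 3205}{-128} = \left(95940 - 876 \sqrt{6}\right) - \left(- \frac{1}{128}\right) 389 = \left(95940 - 876 \sqrt{6}\right) - - \frac{389}{128} = \left(95940 - 876 \sqrt{6}\right) + \frac{389}{128} = \frac{12280709}{128} - 876 \sqrt{6}$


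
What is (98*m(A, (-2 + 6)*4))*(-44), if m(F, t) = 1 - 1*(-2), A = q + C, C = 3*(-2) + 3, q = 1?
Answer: -12936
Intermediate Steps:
C = -3 (C = -6 + 3 = -3)
A = -2 (A = 1 - 3 = -2)
m(F, t) = 3 (m(F, t) = 1 + 2 = 3)
(98*m(A, (-2 + 6)*4))*(-44) = (98*3)*(-44) = 294*(-44) = -12936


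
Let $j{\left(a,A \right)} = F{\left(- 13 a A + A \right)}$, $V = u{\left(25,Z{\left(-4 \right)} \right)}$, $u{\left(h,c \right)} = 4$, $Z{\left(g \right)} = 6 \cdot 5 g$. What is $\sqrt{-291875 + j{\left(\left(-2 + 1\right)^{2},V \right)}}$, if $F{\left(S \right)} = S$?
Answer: $i \sqrt{291923} \approx 540.3 i$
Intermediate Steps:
$Z{\left(g \right)} = 30 g$
$V = 4$
$j{\left(a,A \right)} = A - 13 A a$ ($j{\left(a,A \right)} = - 13 a A + A = - 13 A a + A = A - 13 A a$)
$\sqrt{-291875 + j{\left(\left(-2 + 1\right)^{2},V \right)}} = \sqrt{-291875 + 4 \left(1 - 13 \left(-2 + 1\right)^{2}\right)} = \sqrt{-291875 + 4 \left(1 - 13 \left(-1\right)^{2}\right)} = \sqrt{-291875 + 4 \left(1 - 13\right)} = \sqrt{-291875 + 4 \left(-12\right)} = \sqrt{-291875 - 48} = \sqrt{-291923} = i \sqrt{291923}$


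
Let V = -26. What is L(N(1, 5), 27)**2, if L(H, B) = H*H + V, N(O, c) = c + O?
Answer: 100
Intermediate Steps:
N(O, c) = O + c
L(H, B) = -26 + H**2 (L(H, B) = H*H - 26 = H**2 - 26 = -26 + H**2)
L(N(1, 5), 27)**2 = (-26 + (1 + 5)**2)**2 = (-26 + 6**2)**2 = (-26 + 36)**2 = 10**2 = 100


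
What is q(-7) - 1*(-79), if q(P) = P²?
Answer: 128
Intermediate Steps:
q(-7) - 1*(-79) = (-7)² - 1*(-79) = 49 + 79 = 128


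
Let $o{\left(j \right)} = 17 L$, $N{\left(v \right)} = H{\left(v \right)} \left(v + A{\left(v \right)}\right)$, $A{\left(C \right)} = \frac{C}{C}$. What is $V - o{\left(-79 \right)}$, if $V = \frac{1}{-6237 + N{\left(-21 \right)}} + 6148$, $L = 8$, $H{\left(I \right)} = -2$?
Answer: $\frac{37256363}{6197} \approx 6012.0$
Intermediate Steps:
$A{\left(C \right)} = 1$
$N{\left(v \right)} = -2 - 2 v$ ($N{\left(v \right)} = - 2 \left(v + 1\right) = - 2 \left(1 + v\right) = -2 - 2 v$)
$o{\left(j \right)} = 136$ ($o{\left(j \right)} = 17 \cdot 8 = 136$)
$V = \frac{38099155}{6197}$ ($V = \frac{1}{-6237 - -40} + 6148 = \frac{1}{-6237 + \left(-2 + 42\right)} + 6148 = \frac{1}{-6237 + 40} + 6148 = \frac{1}{-6197} + 6148 = - \frac{1}{6197} + 6148 = \frac{38099155}{6197} \approx 6148.0$)
$V - o{\left(-79 \right)} = \frac{38099155}{6197} - 136 = \frac{37256363}{6197}$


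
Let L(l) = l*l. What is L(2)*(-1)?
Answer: -4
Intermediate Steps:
L(l) = l²
L(2)*(-1) = 2²*(-1) = 4*(-1) = -4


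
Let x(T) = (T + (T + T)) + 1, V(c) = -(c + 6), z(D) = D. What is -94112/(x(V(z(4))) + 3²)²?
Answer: -5882/25 ≈ -235.28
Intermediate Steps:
V(c) = -6 - c (V(c) = -(6 + c) = -6 - c)
x(T) = 1 + 3*T (x(T) = (T + 2*T) + 1 = 3*T + 1 = 1 + 3*T)
-94112/(x(V(z(4))) + 3²)² = -94112/((1 + 3*(-6 - 1*4)) + 3²)² = -94112/((1 + 3*(-6 - 4)) + 9)² = -94112/((1 + 3*(-10)) + 9)² = -94112/((1 - 30) + 9)² = -94112/(-29 + 9)² = -94112/((-20)²) = -94112/400 = -94112*1/400 = -5882/25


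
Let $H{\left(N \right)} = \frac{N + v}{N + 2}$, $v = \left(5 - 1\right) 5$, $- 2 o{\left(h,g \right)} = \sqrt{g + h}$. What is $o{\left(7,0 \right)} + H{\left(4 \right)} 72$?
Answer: $288 - \frac{\sqrt{7}}{2} \approx 286.68$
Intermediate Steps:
$o{\left(h,g \right)} = - \frac{\sqrt{g + h}}{2}$
$v = 20$ ($v = 4 \cdot 5 = 20$)
$H{\left(N \right)} = \frac{20 + N}{2 + N}$ ($H{\left(N \right)} = \frac{N + 20}{N + 2} = \frac{20 + N}{2 + N}$)
$o{\left(7,0 \right)} + H{\left(4 \right)} 72 = - \frac{\sqrt{0 + 7}}{2} + \frac{20 + 4}{2 + 4} \cdot 72 = - \frac{\sqrt{7}}{2} + \frac{1}{6} \cdot 24 \cdot 72 = - \frac{\sqrt{7}}{2} + 4 \cdot 72 = - \frac{\sqrt{7}}{2} + 288 = 288 - \frac{\sqrt{7}}{2}$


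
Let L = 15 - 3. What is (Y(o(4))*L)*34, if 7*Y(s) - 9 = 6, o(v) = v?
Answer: 6120/7 ≈ 874.29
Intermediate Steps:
L = 12
Y(s) = 15/7 (Y(s) = 9/7 + (1/7)*6 = 9/7 + 6/7 = 15/7)
(Y(o(4))*L)*34 = ((15/7)*12)*34 = (180/7)*34 = 6120/7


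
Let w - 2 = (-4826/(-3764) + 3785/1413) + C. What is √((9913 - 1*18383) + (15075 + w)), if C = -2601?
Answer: √3150802521726590/886422 ≈ 63.324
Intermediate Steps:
w = -6900899395/2659266 (w = 2 + ((-4826/(-3764) + 3785/1413) - 2601) = 2 + ((-4826*(-1/3764) + 3785*(1/1413)) - 2601) = 2 + ((2413/1882 + 3785/1413) - 2601) = 2 + (10532939/2659266 - 2601) = 2 - 6906217927/2659266 = -6900899395/2659266 ≈ -2595.0)
√((9913 - 1*18383) + (15075 + w)) = √((9913 - 1*18383) + (15075 - 6900899395/2659266)) = √((9913 - 18383) + 33187535555/2659266) = √(-8470 + 33187535555/2659266) = √(10663552535/2659266) = √3150802521726590/886422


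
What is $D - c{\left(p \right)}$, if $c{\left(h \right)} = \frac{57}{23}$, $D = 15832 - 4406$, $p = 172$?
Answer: $\frac{262741}{23} \approx 11424.0$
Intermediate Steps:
$D = 11426$
$c{\left(h \right)} = \frac{57}{23}$ ($c{\left(h \right)} = 57 \cdot \frac{1}{23} = \frac{57}{23}$)
$D - c{\left(p \right)} = 11426 - \frac{57}{23} = \frac{262741}{23}$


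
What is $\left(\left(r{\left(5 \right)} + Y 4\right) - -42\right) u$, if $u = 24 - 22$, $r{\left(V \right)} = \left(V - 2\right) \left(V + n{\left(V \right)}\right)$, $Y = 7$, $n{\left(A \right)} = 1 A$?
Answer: $200$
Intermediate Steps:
$n{\left(A \right)} = A$
$r{\left(V \right)} = 2 V \left(-2 + V\right)$ ($r{\left(V \right)} = \left(V - 2\right) \left(V + V\right) = \left(-2 + V\right) 2 V = 2 V \left(-2 + V\right)$)
$u = 2$
$\left(\left(r{\left(5 \right)} + Y 4\right) - -42\right) u = \left(\left(2 \cdot 5 \left(-2 + 5\right) + 7 \cdot 4\right) - -42\right) 2 = \left(\left(2 \cdot 5 \cdot 3 + 28\right) + 42\right) 2 = \left(\left(30 + 28\right) + 42\right) 2 = \left(58 + 42\right) 2 = 100 \cdot 2 = 200$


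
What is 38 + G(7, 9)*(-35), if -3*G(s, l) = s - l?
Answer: 44/3 ≈ 14.667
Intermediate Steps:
G(s, l) = -s/3 + l/3 (G(s, l) = -(s - l)/3 = -s/3 + l/3)
38 + G(7, 9)*(-35) = 38 + (-⅓*7 + (⅓)*9)*(-35) = 38 + (-7/3 + 3)*(-35) = 38 + (⅔)*(-35) = 38 - 70/3 = 44/3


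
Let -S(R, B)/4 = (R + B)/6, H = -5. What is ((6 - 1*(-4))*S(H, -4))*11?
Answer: 660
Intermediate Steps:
S(R, B) = -2*B/3 - 2*R/3 (S(R, B) = -4*(R + B)/6 = -4*(B + R)/6 = -4*(B/6 + R/6) = -2*B/3 - 2*R/3)
((6 - 1*(-4))*S(H, -4))*11 = ((6 - 1*(-4))*(-2/3*(-4) - 2/3*(-5)))*11 = ((6 + 4)*(8/3 + 10/3))*11 = (10*6)*11 = 60*11 = 660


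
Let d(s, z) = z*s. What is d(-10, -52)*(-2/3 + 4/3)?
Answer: 1040/3 ≈ 346.67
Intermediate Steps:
d(s, z) = s*z
d(-10, -52)*(-2/3 + 4/3) = (-10*(-52))*(-2/3 + 4/3) = 520*(-2*⅓ + 4*(⅓)) = 520*(-⅔ + 4/3) = 520*(⅔) = 1040/3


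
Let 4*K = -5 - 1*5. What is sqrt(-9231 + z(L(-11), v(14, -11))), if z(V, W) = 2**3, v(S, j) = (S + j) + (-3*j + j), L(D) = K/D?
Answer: I*sqrt(9223) ≈ 96.036*I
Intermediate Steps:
K = -5/2 (K = (-5 - 1*5)/4 = (-5 - 5)/4 = (1/4)*(-10) = -5/2 ≈ -2.5000)
L(D) = -5/(2*D)
v(S, j) = S - j (v(S, j) = (S + j) - 2*j = S - j)
z(V, W) = 8
sqrt(-9231 + z(L(-11), v(14, -11))) = sqrt(-9231 + 8) = sqrt(-9223) = I*sqrt(9223)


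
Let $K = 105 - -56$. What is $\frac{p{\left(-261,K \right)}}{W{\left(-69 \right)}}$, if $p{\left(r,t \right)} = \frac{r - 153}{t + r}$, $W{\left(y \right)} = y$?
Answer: $- \frac{3}{50} \approx -0.06$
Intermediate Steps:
$K = 161$ ($K = 105 + 56 = 161$)
$p{\left(r,t \right)} = \frac{-153 + r}{r + t}$
$\frac{p{\left(-261,K \right)}}{W{\left(-69 \right)}} = \frac{\frac{1}{-261 + 161} \left(-153 - 261\right)}{-69} = \frac{1}{-100} \left(-414\right) \left(- \frac{1}{69}\right) = \left(- \frac{1}{100}\right) \left(-414\right) \left(- \frac{1}{69}\right) = \frac{207}{50} \left(- \frac{1}{69}\right) = - \frac{3}{50}$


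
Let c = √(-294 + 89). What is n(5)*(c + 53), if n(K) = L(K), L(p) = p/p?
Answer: 53 + I*√205 ≈ 53.0 + 14.318*I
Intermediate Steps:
L(p) = 1
c = I*√205 (c = √(-205) = I*√205 ≈ 14.318*I)
n(K) = 1
n(5)*(c + 53) = 1*(I*√205 + 53) = 1*(53 + I*√205) = 53 + I*√205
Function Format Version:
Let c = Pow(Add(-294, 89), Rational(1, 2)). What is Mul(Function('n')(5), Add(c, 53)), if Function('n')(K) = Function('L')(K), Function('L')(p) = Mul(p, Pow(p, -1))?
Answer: Add(53, Mul(I, Pow(205, Rational(1, 2)))) ≈ Add(53.000, Mul(14.318, I))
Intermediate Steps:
Function('L')(p) = 1
c = Mul(I, Pow(205, Rational(1, 2))) (c = Pow(-205, Rational(1, 2)) = Mul(I, Pow(205, Rational(1, 2))) ≈ Mul(14.318, I))
Function('n')(K) = 1
Mul(Function('n')(5), Add(c, 53)) = Mul(1, Add(Mul(I, Pow(205, Rational(1, 2))), 53)) = Mul(1, Add(53, Mul(I, Pow(205, Rational(1, 2))))) = Add(53, Mul(I, Pow(205, Rational(1, 2))))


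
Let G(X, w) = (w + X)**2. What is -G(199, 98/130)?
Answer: -168584256/4225 ≈ -39902.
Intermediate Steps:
G(X, w) = (X + w)**2
-G(199, 98/130) = -(199 + 98/130)**2 = -(199 + 98*(1/130))**2 = -(199 + 49/65)**2 = -(12984/65)**2 = -1*168584256/4225 = -168584256/4225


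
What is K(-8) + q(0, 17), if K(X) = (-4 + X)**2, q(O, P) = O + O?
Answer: 144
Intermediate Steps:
q(O, P) = 2*O
K(-8) + q(0, 17) = (-4 - 8)**2 + 2*0 = (-12)**2 + 0 = 144 + 0 = 144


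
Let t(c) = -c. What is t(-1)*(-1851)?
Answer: -1851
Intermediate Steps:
t(-1)*(-1851) = -1*(-1)*(-1851) = 1*(-1851) = -1851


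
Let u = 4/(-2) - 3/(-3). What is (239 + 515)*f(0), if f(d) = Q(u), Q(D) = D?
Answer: -754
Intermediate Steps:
u = -1 (u = 4*(-1/2) - 3*(-1/3) = -2 + 1 = -1)
f(d) = -1
(239 + 515)*f(0) = (239 + 515)*(-1) = 754*(-1) = -754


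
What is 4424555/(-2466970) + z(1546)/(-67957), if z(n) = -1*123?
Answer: -60075209365/33529576058 ≈ -1.7917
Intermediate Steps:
z(n) = -123
4424555/(-2466970) + z(1546)/(-67957) = 4424555/(-2466970) - 123/(-67957) = 4424555*(-1/2466970) - 123*(-1/67957) = -884911/493394 + 123/67957 = -60075209365/33529576058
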